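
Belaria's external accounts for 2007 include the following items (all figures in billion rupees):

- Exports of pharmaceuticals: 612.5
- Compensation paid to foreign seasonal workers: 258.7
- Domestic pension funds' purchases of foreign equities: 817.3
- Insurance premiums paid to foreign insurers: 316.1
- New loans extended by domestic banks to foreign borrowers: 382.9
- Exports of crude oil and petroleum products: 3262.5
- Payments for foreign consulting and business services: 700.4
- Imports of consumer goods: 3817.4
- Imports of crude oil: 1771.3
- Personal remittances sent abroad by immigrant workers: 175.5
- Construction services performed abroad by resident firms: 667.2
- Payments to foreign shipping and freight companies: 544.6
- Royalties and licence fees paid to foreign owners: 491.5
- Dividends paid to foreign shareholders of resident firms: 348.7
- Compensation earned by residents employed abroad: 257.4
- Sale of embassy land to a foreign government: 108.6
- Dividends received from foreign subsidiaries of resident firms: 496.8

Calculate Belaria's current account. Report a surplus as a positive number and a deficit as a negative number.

-3127.8

Goods: 612.5 - 3817.4 - 1771.3 + 3262.5 = -1713.7
Services: -700.4 + 667.2 - 491.5 - 316.1 - 544.6 = -1385.4
Primary income: 496.8 + 257.4 - 258.7 - 348.7 = 146.8
Secondary income: -175.5
Current account = (-1713.7) + (-1385.4) + 146.8 + (-175.5) = -3127.8
(Excluded from the current account — financial account: domestic pension funds' purchases of foreign equities 817.3, new loans extended by domestic banks to foreign borrowers 382.9; capital account: sale of embassy land to a foreign government 108.6.)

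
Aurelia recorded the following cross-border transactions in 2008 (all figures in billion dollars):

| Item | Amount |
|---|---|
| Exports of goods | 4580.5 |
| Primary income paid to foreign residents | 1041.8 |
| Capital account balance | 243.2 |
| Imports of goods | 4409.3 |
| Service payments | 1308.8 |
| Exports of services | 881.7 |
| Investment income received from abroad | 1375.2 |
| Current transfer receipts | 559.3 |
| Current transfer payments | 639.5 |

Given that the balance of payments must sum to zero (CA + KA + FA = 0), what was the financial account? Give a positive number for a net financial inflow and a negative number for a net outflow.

Goods balance = 4580.5 - 4409.3 = 171.2
Services balance = 881.7 - 1308.8 = -427.1
Trade balance (goods + services) = 171.2 + (-427.1) = -255.9
Net primary income = 1375.2 - 1041.8 = 333.4
Net secondary income = 559.3 - 639.5 = -80.2
Current account = -255.9 + 333.4 + (-80.2) = -2.7
Financial account = -(-2.7 + 243.2) = -240.5

-240.5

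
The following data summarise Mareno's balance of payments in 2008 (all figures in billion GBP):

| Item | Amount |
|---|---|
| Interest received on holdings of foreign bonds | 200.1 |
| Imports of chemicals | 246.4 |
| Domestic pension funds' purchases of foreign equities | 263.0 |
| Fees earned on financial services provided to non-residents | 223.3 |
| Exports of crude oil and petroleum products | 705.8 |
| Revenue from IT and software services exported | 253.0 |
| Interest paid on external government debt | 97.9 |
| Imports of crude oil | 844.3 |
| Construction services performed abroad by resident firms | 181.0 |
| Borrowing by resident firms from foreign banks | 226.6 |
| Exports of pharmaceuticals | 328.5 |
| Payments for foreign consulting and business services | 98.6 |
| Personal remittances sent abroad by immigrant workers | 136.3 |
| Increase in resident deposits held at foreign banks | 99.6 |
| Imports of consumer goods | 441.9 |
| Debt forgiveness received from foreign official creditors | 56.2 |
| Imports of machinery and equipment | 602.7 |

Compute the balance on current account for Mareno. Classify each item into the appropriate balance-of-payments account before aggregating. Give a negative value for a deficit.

-576.4

Goods: 328.5 - 441.9 - 602.7 - 844.3 + 705.8 - 246.4 = -1101.0
Services: 181.0 - 98.6 + 253.0 + 223.3 = 558.7
Primary income: 200.1 - 97.9 = 102.2
Secondary income: -136.3
Current account = (-1101.0) + 558.7 + 102.2 + (-136.3) = -576.4
(Excluded from the current account — financial account: domestic pension funds' purchases of foreign equities 263.0, borrowing by resident firms from foreign banks 226.6, increase in resident deposits held at foreign banks 99.6; capital account: debt forgiveness received from foreign official creditors 56.2.)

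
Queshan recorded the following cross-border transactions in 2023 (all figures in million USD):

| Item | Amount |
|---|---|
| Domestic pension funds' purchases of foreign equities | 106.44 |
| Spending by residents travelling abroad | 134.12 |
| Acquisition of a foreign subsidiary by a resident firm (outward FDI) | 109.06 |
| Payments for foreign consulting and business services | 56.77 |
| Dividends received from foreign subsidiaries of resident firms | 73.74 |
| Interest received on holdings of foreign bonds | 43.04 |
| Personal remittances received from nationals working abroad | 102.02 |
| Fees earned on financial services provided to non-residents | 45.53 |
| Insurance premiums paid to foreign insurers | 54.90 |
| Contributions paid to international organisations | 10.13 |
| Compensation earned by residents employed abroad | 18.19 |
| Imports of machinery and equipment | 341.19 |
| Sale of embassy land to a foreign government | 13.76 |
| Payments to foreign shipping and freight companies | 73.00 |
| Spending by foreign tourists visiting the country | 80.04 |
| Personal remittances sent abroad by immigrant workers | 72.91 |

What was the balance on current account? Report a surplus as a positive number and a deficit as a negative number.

Goods: -341.19
Services: 45.53 - 134.12 - 54.90 - 56.77 - 73.00 + 80.04 = -193.22
Primary income: 73.74 + 43.04 + 18.19 = 134.97
Secondary income: 102.02 - 72.91 - 10.13 = 18.98
Current account = (-341.19) + (-193.22) + 134.97 + 18.98 = -380.46
(Excluded from the current account — financial account: domestic pension funds' purchases of foreign equities 106.44, acquisition of a foreign subsidiary by a resident firm (outward FDI) 109.06; capital account: sale of embassy land to a foreign government 13.76.)

-380.46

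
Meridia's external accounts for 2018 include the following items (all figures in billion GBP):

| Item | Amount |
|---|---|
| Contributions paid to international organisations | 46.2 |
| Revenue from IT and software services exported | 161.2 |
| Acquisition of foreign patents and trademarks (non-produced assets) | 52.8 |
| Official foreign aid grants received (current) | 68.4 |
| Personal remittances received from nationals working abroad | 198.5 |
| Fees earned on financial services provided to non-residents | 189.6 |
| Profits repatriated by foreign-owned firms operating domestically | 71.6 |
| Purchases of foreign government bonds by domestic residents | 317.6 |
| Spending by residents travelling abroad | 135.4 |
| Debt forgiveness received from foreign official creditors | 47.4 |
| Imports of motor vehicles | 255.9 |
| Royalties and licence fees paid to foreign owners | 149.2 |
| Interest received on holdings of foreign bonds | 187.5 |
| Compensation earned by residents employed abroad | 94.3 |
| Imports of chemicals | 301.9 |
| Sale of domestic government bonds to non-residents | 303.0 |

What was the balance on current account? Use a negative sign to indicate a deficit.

Goods: -301.9 - 255.9 = -557.8
Services: 161.2 - 149.2 + 189.6 - 135.4 = 66.2
Primary income: 187.5 - 71.6 + 94.3 = 210.2
Secondary income: 198.5 + 68.4 - 46.2 = 220.7
Current account = (-557.8) + 66.2 + 210.2 + 220.7 = -60.7
(Excluded from the current account — capital account: acquisition of foreign patents and trademarks (non-produced assets) 52.8, debt forgiveness received from foreign official creditors 47.4; financial account: purchases of foreign government bonds by domestic residents 317.6, sale of domestic government bonds to non-residents 303.0.)

-60.7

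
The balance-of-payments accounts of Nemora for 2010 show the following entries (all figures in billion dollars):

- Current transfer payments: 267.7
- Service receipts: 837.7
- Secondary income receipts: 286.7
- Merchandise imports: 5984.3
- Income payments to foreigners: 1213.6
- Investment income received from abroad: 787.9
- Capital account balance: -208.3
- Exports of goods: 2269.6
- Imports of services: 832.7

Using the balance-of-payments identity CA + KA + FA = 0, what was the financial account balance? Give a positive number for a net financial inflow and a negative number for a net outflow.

4324.7

Goods balance = 2269.6 - 5984.3 = -3714.7
Services balance = 837.7 - 832.7 = 5.0
Trade balance (goods + services) = -3714.7 + 5.0 = -3709.7
Net primary income = 787.9 - 1213.6 = -425.7
Net secondary income = 286.7 - 267.7 = 19.0
Current account = -3709.7 + (-425.7) + 19.0 = -4116.4
Financial account = -(-4116.4 + (-208.3)) = 4324.7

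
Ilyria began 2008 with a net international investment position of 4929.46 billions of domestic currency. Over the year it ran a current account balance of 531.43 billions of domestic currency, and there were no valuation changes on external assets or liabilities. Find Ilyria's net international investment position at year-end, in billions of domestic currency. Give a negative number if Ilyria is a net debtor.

With no valuation effects, change in NIIP = current account = 531.43
End-of-year NIIP = 4929.46 + 531.43 = 5460.89

5460.89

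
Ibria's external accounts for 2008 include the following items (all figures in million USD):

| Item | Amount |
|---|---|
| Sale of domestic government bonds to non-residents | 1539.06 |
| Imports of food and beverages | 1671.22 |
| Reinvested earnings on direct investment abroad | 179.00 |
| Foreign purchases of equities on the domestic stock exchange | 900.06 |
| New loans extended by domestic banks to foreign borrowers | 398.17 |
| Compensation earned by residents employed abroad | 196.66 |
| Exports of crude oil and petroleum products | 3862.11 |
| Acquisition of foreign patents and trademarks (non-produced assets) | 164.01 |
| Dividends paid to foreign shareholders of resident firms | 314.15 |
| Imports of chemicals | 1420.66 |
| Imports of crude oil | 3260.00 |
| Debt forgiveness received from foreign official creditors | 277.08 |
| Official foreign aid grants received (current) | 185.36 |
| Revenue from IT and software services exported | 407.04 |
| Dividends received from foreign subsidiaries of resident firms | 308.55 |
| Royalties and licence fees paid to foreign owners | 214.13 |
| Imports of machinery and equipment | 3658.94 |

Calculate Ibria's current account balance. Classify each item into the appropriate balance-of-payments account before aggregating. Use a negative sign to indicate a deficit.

-5400.38

Goods: -3260.00 - 1420.66 + 3862.11 - 1671.22 - 3658.94 = -6148.71
Services: -214.13 + 407.04 = 192.91
Primary income: 179.00 + 308.55 - 314.15 + 196.66 = 370.06
Secondary income: 185.36
Current account = (-6148.71) + 192.91 + 370.06 + 185.36 = -5400.38
(Excluded from the current account — financial account: sale of domestic government bonds to non-residents 1539.06, foreign purchases of equities on the domestic stock exchange 900.06, new loans extended by domestic banks to foreign borrowers 398.17; capital account: acquisition of foreign patents and trademarks (non-produced assets) 164.01, debt forgiveness received from foreign official creditors 277.08.)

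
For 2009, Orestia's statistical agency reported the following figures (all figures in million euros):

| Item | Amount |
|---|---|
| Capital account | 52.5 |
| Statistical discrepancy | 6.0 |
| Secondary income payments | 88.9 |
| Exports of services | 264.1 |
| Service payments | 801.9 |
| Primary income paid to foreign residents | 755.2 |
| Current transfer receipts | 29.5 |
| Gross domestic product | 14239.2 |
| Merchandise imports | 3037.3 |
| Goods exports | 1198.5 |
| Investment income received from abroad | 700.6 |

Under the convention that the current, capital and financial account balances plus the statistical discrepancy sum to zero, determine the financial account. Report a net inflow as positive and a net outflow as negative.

2432.1

Goods balance = 1198.5 - 3037.3 = -1838.8
Services balance = 264.1 - 801.9 = -537.8
Trade balance (goods + services) = -1838.8 + (-537.8) = -2376.6
Net primary income = 700.6 - 755.2 = -54.6
Net secondary income = 29.5 - 88.9 = -59.4
Current account = -2376.6 + (-54.6) + (-59.4) = -2490.6
Financial account = -(-2490.6 + 52.5 + 6.0) = 2432.1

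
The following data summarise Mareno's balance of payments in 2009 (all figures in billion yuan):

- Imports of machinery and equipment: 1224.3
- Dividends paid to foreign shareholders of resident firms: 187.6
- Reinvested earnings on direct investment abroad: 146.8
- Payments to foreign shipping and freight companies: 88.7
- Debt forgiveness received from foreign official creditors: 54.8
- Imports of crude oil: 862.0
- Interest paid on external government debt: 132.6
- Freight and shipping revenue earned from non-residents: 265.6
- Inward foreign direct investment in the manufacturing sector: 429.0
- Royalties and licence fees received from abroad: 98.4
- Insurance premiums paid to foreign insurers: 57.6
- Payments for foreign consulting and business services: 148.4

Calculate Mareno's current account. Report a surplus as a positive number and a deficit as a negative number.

-2190.4

Goods: -862.0 - 1224.3 = -2086.3
Services: -148.4 + 265.6 + 98.4 - 57.6 - 88.7 = 69.3
Primary income: -132.6 - 187.6 + 146.8 = -173.4
Current account = (-2086.3) + 69.3 + (-173.4) = -2190.4
(Excluded from the current account — capital account: debt forgiveness received from foreign official creditors 54.8; financial account: inward foreign direct investment in the manufacturing sector 429.0.)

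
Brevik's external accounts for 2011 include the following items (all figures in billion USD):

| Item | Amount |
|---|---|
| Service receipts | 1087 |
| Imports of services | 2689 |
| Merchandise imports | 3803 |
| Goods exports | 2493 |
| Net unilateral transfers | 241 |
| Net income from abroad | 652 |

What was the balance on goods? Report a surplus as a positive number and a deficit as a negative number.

Goods balance = 2493 - 3803 = -1310

-1310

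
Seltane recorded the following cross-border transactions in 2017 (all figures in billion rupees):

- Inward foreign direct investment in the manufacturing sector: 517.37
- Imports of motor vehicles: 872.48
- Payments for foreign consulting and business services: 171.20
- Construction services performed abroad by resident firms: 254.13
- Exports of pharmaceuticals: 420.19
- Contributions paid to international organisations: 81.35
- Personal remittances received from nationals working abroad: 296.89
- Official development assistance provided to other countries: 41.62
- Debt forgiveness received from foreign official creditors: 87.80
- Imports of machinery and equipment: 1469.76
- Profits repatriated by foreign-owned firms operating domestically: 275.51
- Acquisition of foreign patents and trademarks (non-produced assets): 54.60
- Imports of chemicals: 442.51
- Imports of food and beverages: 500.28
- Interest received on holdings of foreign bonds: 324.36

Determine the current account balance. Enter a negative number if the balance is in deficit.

-2559.14

Goods: -1469.76 - 500.28 - 442.51 + 420.19 - 872.48 = -2864.84
Services: -171.20 + 254.13 = 82.93
Primary income: 324.36 - 275.51 = 48.85
Secondary income: -81.35 + 296.89 - 41.62 = 173.92
Current account = (-2864.84) + 82.93 + 48.85 + 173.92 = -2559.14
(Excluded from the current account — financial account: inward foreign direct investment in the manufacturing sector 517.37; capital account: debt forgiveness received from foreign official creditors 87.80, acquisition of foreign patents and trademarks (non-produced assets) 54.60.)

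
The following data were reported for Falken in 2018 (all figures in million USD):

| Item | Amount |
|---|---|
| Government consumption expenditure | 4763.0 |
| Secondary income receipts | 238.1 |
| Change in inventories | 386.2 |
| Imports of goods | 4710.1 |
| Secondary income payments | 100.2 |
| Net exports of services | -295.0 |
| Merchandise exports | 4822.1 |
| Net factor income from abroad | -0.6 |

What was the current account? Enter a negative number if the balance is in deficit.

-45.7

Goods balance = 4822.1 - 4710.1 = 112.0
Services balance = -295.0
Trade balance (goods + services) = 112.0 + (-295.0) = -183.0
Net primary income = -0.6
Net secondary income = 238.1 - 100.2 = 137.9
Current account = -183.0 + (-0.6) + 137.9 = -45.7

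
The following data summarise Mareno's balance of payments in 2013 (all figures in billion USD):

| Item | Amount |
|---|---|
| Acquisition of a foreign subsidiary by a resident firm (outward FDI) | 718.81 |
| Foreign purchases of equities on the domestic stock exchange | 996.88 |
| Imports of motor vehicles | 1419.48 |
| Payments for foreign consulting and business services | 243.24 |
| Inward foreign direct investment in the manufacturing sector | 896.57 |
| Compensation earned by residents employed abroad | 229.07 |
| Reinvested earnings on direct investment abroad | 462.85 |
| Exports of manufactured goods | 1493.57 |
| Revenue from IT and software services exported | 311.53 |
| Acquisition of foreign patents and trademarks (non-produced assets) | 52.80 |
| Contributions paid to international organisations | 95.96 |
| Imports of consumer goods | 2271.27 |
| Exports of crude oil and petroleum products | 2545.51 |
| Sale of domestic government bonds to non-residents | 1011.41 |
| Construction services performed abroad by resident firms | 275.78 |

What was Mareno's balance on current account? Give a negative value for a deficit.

1288.36

Goods: -1419.48 + 2545.51 - 2271.27 + 1493.57 = 348.33
Services: -243.24 + 275.78 + 311.53 = 344.07
Primary income: 462.85 + 229.07 = 691.92
Secondary income: -95.96
Current account = 348.33 + 344.07 + 691.92 + (-95.96) = 1288.36
(Excluded from the current account — financial account: acquisition of a foreign subsidiary by a resident firm (outward FDI) 718.81, foreign purchases of equities on the domestic stock exchange 996.88, inward foreign direct investment in the manufacturing sector 896.57, sale of domestic government bonds to non-residents 1011.41; capital account: acquisition of foreign patents and trademarks (non-produced assets) 52.80.)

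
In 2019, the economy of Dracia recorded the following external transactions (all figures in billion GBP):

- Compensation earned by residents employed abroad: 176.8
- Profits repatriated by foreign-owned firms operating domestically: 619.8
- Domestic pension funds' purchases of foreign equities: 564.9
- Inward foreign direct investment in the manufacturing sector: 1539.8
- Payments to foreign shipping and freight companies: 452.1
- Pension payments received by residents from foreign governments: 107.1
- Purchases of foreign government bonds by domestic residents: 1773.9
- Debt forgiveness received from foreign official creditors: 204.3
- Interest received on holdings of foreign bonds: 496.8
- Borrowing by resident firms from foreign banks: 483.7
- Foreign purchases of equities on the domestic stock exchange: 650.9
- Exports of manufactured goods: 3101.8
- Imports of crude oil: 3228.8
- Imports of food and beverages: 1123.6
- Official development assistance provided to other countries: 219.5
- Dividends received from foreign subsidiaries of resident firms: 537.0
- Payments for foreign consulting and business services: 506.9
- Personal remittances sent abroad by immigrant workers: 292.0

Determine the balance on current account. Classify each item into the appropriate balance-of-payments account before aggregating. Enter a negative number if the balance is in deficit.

-2023.2

Goods: -3228.8 - 1123.6 + 3101.8 = -1250.6
Services: -506.9 - 452.1 = -959.0
Primary income: 176.8 - 619.8 + 496.8 + 537.0 = 590.8
Secondary income: -219.5 - 292.0 + 107.1 = -404.4
Current account = (-1250.6) + (-959.0) + 590.8 + (-404.4) = -2023.2
(Excluded from the current account — financial account: domestic pension funds' purchases of foreign equities 564.9, inward foreign direct investment in the manufacturing sector 1539.8, purchases of foreign government bonds by domestic residents 1773.9, borrowing by resident firms from foreign banks 483.7, foreign purchases of equities on the domestic stock exchange 650.9; capital account: debt forgiveness received from foreign official creditors 204.3.)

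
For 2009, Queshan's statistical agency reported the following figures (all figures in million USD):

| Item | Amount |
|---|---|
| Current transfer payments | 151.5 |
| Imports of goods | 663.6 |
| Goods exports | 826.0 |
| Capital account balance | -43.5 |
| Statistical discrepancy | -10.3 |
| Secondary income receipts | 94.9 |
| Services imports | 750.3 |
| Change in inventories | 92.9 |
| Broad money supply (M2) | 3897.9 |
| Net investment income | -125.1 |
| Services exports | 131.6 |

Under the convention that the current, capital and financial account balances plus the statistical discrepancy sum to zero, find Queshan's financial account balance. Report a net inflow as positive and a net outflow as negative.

691.8

Goods balance = 826.0 - 663.6 = 162.4
Services balance = 131.6 - 750.3 = -618.7
Trade balance (goods + services) = 162.4 + (-618.7) = -456.3
Net primary income = -125.1
Net secondary income = 94.9 - 151.5 = -56.6
Current account = -456.3 + (-125.1) + (-56.6) = -638.0
Financial account = -(-638.0 + (-43.5) + (-10.3)) = 691.8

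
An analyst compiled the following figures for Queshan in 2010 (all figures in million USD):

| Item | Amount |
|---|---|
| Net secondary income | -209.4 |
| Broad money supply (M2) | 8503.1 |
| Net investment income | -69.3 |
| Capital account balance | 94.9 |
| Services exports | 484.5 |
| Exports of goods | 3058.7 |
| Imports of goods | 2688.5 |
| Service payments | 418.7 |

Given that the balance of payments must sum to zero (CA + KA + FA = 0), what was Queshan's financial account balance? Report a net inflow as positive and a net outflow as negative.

-252.2

Goods balance = 3058.7 - 2688.5 = 370.2
Services balance = 484.5 - 418.7 = 65.8
Trade balance (goods + services) = 370.2 + 65.8 = 436.0
Net primary income = -69.3
Net secondary income = -209.4
Current account = 436.0 + (-69.3) + (-209.4) = 157.3
Financial account = -(157.3 + 94.9) = -252.2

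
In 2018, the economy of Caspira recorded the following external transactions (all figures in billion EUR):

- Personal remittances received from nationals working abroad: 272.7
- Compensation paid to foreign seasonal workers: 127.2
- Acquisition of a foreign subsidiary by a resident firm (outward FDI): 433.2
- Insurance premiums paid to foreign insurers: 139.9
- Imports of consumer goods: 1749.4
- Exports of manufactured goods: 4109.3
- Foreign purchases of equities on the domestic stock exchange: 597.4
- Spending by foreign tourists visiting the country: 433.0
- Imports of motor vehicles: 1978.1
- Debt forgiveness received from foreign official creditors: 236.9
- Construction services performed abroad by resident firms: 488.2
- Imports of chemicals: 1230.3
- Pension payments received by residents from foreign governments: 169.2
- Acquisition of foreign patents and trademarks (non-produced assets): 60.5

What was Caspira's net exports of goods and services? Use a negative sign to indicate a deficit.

Goods: 4109.3 - 1978.1 - 1230.3 - 1749.4 = -848.5
Services: 433.0 - 139.9 + 488.2 = 781.3
Trade balance = -848.5 + 781.3 = -67.2
(Excluded from the trade balance — secondary income: personal remittances received from nationals working abroad 272.7, pension payments received by residents from foreign governments 169.2; primary income: compensation paid to foreign seasonal workers 127.2; financial account: acquisition of a foreign subsidiary by a resident firm (outward FDI) 433.2, foreign purchases of equities on the domestic stock exchange 597.4; capital account: debt forgiveness received from foreign official creditors 236.9, acquisition of foreign patents and trademarks (non-produced assets) 60.5.)

-67.2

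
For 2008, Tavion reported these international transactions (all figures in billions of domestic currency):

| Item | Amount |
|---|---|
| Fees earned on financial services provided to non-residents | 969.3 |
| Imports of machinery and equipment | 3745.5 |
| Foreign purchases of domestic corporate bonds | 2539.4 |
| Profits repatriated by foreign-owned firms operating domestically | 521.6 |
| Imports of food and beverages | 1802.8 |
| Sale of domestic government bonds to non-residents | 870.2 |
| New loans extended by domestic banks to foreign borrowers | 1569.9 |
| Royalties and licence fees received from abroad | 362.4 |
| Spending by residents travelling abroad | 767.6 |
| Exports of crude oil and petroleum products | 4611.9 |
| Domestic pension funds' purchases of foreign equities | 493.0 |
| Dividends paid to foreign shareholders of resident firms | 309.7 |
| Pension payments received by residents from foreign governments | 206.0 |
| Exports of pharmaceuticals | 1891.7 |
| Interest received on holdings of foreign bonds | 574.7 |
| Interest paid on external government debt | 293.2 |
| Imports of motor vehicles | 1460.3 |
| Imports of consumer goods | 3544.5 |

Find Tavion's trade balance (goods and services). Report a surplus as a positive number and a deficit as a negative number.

-3485.4

Goods: -3544.5 + 1891.7 - 1802.8 + 4611.9 - 3745.5 - 1460.3 = -4049.5
Services: -767.6 + 362.4 + 969.3 = 564.1
Trade balance = -4049.5 + 564.1 = -3485.4
(Excluded from the trade balance — financial account: foreign purchases of domestic corporate bonds 2539.4, sale of domestic government bonds to non-residents 870.2, new loans extended by domestic banks to foreign borrowers 1569.9, domestic pension funds' purchases of foreign equities 493.0; primary income: profits repatriated by foreign-owned firms operating domestically 521.6, dividends paid to foreign shareholders of resident firms 309.7, interest received on holdings of foreign bonds 574.7, interest paid on external government debt 293.2; secondary income: pension payments received by residents from foreign governments 206.0.)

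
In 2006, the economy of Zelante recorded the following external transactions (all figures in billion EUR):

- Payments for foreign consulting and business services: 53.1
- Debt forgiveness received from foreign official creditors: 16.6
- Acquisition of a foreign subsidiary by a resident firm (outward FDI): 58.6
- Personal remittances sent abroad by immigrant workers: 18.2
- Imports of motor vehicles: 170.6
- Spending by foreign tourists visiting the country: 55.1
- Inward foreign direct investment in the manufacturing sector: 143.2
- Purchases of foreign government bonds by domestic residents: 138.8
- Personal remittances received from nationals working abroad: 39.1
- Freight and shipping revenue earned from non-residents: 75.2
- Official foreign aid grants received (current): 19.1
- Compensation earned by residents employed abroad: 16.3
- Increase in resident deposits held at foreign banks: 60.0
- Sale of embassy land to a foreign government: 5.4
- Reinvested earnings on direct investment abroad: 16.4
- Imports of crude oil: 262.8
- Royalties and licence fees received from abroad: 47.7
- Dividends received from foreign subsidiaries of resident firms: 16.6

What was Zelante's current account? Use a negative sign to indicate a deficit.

-219.2

Goods: -262.8 - 170.6 = -433.4
Services: 55.1 - 53.1 + 47.7 + 75.2 = 124.9
Primary income: 16.3 + 16.6 + 16.4 = 49.3
Secondary income: -18.2 + 19.1 + 39.1 = 40.0
Current account = (-433.4) + 124.9 + 49.3 + 40.0 = -219.2
(Excluded from the current account — capital account: debt forgiveness received from foreign official creditors 16.6, sale of embassy land to a foreign government 5.4; financial account: acquisition of a foreign subsidiary by a resident firm (outward FDI) 58.6, inward foreign direct investment in the manufacturing sector 143.2, purchases of foreign government bonds by domestic residents 138.8, increase in resident deposits held at foreign banks 60.0.)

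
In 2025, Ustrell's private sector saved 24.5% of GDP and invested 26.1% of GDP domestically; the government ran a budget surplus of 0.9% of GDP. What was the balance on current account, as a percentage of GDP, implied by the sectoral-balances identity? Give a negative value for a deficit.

By the sectoral-balances identity, CA = (S_private - I) + (T - G).
Private balance = 24.5 - 26.1 = -1.6
Government balance (T - G) = 0.9
CA = -1.6 + 0.9 = -0.7

-0.7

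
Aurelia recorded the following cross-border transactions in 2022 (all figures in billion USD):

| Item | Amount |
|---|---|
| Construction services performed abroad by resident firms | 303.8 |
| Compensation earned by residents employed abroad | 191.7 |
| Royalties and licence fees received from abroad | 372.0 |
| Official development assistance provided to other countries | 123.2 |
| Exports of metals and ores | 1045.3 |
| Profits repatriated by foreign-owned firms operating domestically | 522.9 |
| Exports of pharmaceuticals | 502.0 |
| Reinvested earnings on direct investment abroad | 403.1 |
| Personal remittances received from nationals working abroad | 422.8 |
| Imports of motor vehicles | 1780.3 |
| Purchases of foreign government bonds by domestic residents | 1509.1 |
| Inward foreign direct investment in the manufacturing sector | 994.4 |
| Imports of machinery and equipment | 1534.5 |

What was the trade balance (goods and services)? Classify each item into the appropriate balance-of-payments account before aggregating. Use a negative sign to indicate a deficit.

-1091.7

Goods: 502.0 - 1780.3 + 1045.3 - 1534.5 = -1767.5
Services: 303.8 + 372.0 = 675.8
Trade balance = -1767.5 + 675.8 = -1091.7
(Excluded from the trade balance — primary income: compensation earned by residents employed abroad 191.7, profits repatriated by foreign-owned firms operating domestically 522.9, reinvested earnings on direct investment abroad 403.1; secondary income: official development assistance provided to other countries 123.2, personal remittances received from nationals working abroad 422.8; financial account: purchases of foreign government bonds by domestic residents 1509.1, inward foreign direct investment in the manufacturing sector 994.4.)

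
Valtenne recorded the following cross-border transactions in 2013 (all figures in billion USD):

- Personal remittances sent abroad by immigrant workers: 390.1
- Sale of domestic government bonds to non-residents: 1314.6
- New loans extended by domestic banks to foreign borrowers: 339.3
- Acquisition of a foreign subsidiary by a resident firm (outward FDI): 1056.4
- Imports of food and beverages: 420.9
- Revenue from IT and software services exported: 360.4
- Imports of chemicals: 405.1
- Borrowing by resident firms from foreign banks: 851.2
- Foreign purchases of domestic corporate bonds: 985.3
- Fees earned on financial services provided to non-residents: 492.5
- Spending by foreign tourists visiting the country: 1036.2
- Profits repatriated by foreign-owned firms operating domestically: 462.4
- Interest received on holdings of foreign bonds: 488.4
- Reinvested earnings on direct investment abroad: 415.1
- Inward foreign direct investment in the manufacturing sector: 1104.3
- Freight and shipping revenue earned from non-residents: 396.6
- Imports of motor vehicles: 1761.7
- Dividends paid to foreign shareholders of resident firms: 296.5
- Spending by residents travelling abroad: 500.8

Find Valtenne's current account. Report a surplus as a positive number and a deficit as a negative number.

-1048.3

Goods: -420.9 - 405.1 - 1761.7 = -2587.7
Services: 492.5 + 1036.2 + 396.6 - 500.8 + 360.4 = 1784.9
Primary income: -296.5 + 488.4 - 462.4 + 415.1 = 144.6
Secondary income: -390.1
Current account = (-2587.7) + 1784.9 + 144.6 + (-390.1) = -1048.3
(Excluded from the current account — financial account: sale of domestic government bonds to non-residents 1314.6, new loans extended by domestic banks to foreign borrowers 339.3, acquisition of a foreign subsidiary by a resident firm (outward FDI) 1056.4, borrowing by resident firms from foreign banks 851.2, foreign purchases of domestic corporate bonds 985.3, inward foreign direct investment in the manufacturing sector 1104.3.)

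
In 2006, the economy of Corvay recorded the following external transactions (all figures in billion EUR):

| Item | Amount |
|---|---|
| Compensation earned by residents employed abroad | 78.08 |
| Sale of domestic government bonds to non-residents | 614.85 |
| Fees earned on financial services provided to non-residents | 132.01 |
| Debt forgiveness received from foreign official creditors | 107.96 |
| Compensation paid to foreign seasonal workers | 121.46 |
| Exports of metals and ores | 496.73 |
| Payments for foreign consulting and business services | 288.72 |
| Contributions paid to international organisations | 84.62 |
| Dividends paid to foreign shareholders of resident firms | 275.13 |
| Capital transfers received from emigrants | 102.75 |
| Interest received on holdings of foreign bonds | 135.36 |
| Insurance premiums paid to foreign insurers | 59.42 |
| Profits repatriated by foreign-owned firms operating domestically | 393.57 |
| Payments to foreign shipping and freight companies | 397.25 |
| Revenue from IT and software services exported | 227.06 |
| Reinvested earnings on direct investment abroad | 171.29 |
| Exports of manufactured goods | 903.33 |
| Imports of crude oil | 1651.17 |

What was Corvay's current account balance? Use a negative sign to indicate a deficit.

-1127.48

Goods: 903.33 + 496.73 - 1651.17 = -251.11
Services: 227.06 + 132.01 - 288.72 - 59.42 - 397.25 = -386.32
Primary income: -393.57 + 78.08 - 121.46 - 275.13 + 135.36 + 171.29 = -405.43
Secondary income: -84.62
Current account = (-251.11) + (-386.32) + (-405.43) + (-84.62) = -1127.48
(Excluded from the current account — financial account: sale of domestic government bonds to non-residents 614.85; capital account: debt forgiveness received from foreign official creditors 107.96, capital transfers received from emigrants 102.75.)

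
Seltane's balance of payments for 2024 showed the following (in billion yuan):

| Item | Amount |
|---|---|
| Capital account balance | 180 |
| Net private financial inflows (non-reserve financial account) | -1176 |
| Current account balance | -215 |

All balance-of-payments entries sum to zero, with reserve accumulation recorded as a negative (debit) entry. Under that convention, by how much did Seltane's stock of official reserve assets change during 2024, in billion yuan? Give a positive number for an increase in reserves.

-1211

Official reserve transactions balance = -((-215) + 180 + (-1176)) = 1211
An accumulation of reserves is recorded as a debit (negative entry), so the change in the stock of reserves is the negative of that balance.
Change in official reserves = -(1211) = -1211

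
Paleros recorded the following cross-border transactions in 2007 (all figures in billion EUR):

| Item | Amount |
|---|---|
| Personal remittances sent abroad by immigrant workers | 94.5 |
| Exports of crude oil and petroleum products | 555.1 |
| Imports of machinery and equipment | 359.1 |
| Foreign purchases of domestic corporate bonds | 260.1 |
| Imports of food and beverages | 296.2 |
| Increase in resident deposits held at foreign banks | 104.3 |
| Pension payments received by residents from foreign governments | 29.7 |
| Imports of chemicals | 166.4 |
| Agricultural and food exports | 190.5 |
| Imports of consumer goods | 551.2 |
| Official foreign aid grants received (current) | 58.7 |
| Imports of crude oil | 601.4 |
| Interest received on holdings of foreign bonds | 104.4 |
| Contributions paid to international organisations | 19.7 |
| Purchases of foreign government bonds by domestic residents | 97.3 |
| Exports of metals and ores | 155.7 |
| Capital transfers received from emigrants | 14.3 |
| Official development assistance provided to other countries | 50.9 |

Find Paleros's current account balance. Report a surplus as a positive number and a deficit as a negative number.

-1045.3

Goods: -166.4 - 601.4 - 551.2 - 296.2 + 155.7 + 555.1 - 359.1 + 190.5 = -1073.0
Primary income: 104.4
Secondary income: -94.5 + 29.7 + 58.7 - 50.9 - 19.7 = -76.7
Current account = (-1073.0) + 104.4 + (-76.7) = -1045.3
(Excluded from the current account — financial account: foreign purchases of domestic corporate bonds 260.1, increase in resident deposits held at foreign banks 104.3, purchases of foreign government bonds by domestic residents 97.3; capital account: capital transfers received from emigrants 14.3.)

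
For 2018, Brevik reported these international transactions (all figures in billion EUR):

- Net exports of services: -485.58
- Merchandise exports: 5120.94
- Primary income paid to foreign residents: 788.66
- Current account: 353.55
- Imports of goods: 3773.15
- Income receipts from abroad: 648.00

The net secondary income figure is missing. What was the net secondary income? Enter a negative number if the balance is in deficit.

Current account = goods balance + services balance + net primary income + net secondary income
Sum of the known components = 721.55
Net secondary income = CA - (known components) = 353.55 - 721.55 = -368.00

-368.00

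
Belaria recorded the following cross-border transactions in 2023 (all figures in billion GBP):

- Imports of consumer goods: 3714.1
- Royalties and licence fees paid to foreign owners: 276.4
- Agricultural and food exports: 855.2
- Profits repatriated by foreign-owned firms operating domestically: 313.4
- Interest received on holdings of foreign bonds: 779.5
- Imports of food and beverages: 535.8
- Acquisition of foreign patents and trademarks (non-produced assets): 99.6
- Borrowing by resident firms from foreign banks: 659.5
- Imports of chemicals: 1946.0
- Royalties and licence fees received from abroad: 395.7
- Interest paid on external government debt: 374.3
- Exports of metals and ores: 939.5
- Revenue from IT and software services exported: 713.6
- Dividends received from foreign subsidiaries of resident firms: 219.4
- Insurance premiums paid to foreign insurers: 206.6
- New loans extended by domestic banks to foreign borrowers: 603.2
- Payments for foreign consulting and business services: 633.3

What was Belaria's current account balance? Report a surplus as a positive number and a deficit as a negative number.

-4097.0

Goods: -3714.1 - 1946.0 + 939.5 + 855.2 - 535.8 = -4401.2
Services: -206.6 + 713.6 - 276.4 - 633.3 + 395.7 = -7.0
Primary income: -374.3 + 219.4 + 779.5 - 313.4 = 311.2
Current account = (-4401.2) + (-7.0) + 311.2 = -4097.0
(Excluded from the current account — capital account: acquisition of foreign patents and trademarks (non-produced assets) 99.6; financial account: borrowing by resident firms from foreign banks 659.5, new loans extended by domestic banks to foreign borrowers 603.2.)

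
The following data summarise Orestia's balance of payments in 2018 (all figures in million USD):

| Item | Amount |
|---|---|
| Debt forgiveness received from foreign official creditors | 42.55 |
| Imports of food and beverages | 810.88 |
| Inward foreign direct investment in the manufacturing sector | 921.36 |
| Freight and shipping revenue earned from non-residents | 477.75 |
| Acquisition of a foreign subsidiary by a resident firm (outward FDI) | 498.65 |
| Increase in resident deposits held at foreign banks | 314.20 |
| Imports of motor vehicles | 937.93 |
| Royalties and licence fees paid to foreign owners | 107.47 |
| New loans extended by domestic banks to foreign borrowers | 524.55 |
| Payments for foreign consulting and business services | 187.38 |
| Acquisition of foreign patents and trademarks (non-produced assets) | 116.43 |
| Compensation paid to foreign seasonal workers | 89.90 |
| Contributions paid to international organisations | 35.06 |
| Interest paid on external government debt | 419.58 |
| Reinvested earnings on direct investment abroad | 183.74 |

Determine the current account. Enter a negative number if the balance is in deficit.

-1926.71

Goods: -937.93 - 810.88 = -1748.81
Services: -187.38 + 477.75 - 107.47 = 182.90
Primary income: -89.90 - 419.58 + 183.74 = -325.74
Secondary income: -35.06
Current account = (-1748.81) + 182.90 + (-325.74) + (-35.06) = -1926.71
(Excluded from the current account — capital account: debt forgiveness received from foreign official creditors 42.55, acquisition of foreign patents and trademarks (non-produced assets) 116.43; financial account: inward foreign direct investment in the manufacturing sector 921.36, acquisition of a foreign subsidiary by a resident firm (outward FDI) 498.65, increase in resident deposits held at foreign banks 314.20, new loans extended by domestic banks to foreign borrowers 524.55.)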